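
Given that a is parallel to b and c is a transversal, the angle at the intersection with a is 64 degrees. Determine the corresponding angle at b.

Corresponding angles are equal: 64 degrees.

64 degrees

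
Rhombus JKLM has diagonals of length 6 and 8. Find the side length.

The diagonals of a rhombus bisect each other at right angles.
Half-diagonals: 6/2 = 3 and 8/2 = 4
side = sqrt(3^2 + 4^2)
side = sqrt(9 + 16)
side = sqrt(25) = 5

5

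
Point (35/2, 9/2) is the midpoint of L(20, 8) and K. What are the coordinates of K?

Using the midpoint formula: M = ((x1 + x2)/2, (y1 + y2)/2)
We know M = (35/2, 9/2) and L = (20, 8)
For x: 35/2 = (20 + x2)/2, so x2 = 2*35/2 - 20 = 15
For y: 9/2 = (8 + y2)/2, so y2 = 2*9/2 - 8 = 1
K = (15, 1)

(15, 1)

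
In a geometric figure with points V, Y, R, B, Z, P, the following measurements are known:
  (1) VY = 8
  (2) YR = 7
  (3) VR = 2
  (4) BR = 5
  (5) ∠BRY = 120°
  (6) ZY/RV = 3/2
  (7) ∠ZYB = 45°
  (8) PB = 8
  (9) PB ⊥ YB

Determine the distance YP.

Step 1: By the law of cosines on triangle BRY: BY² = 5² + 7² − 2·5·7·cos(120°) = 109, so BY = √109.
Step 2: By the law of cosines on triangle YBP: YP² = √109² + 8² − 2·√109·8·cos(90°) = 173, so YP = √173.

Therefore, the length of YP = √173.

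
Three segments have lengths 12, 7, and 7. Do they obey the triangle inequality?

For three segments to close into a triangle, no single side can be as long as the other two combined.
The longest side is 12, and 7 + 7 = 14 > 12.
A triangle can be formed.

Yes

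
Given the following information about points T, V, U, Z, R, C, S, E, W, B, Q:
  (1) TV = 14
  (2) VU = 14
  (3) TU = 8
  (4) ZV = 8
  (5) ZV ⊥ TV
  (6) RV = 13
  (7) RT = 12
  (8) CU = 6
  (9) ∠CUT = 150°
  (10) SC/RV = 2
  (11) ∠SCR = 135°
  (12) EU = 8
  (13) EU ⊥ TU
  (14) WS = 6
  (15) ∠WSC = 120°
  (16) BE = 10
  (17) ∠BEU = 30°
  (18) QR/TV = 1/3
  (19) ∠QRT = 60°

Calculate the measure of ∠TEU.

Step 1: By the law of cosines on triangle EUT: ET² = 8² + 8² − 2·8·8·cos(90°) = 128, so ET = 8·√2.
Step 2: By the inverse law of cosines on triangle TEU: cos(∠TEU) = ((8·√2)² + 8² − 8²) / (2·8·√2·8) = 128/181.02 = 0.7071, so ∠TEU = 45°.

Therefore, the measure of angle ∠TEU = 45°.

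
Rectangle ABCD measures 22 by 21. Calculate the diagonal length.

Using the Pythagorean theorem:
d² = 22² + 21² = 484 + 441 = 925
d = sqrt(925) = 5*sqrt(37)

5*sqrt(37)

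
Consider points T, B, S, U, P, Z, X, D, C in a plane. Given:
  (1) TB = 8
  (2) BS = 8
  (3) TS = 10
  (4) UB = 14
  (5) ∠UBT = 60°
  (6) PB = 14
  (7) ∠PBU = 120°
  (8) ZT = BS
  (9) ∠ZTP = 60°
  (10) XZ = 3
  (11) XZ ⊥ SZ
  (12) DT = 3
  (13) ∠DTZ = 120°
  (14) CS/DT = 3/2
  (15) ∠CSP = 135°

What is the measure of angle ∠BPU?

Step 1: By the law of cosines on triangle PBU: PU² = 14² + 14² − 2·14·14·cos(120°) = 588, so PU = 14·√3.
Step 2: By the inverse law of cosines on triangle BPU: cos(∠BPU) = (14² + (14·√3)² − 14²) / (2·14·14·√3) = 588/678.96 = 0.866, so ∠BPU = 30°.

Therefore, the measure of angle ∠BPU = 30°.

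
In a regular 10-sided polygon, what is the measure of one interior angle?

Each interior angle of a regular n-gon is (n - 2) * 180 / n.
For n = 10: (10 - 2) * 180 / 10 = 1440/10 = 144 degrees.

144 degrees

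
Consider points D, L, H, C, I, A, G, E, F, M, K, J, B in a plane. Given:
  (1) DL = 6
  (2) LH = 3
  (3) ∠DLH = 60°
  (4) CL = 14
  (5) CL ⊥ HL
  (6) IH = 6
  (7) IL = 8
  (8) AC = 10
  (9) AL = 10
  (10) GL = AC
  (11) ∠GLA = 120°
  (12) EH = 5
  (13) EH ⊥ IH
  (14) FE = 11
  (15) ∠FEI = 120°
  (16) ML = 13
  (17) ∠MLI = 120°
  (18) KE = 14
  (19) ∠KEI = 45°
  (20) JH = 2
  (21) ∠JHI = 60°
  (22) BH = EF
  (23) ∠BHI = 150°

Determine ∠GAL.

From the given relations: GL = AC = 10.
Step 1: By the law of cosines on triangle ALG: AG² = 10² + 10² − 2·10·10·cos(120°) = 300, so AG = 10·√3.
Step 2: By the inverse law of cosines on triangle GAL: cos(∠GAL) = ((10·√3)² + 10² − 10²) / (2·10·√3·10) = 300/346.41 = 0.866, so ∠GAL = 30°.

Therefore, the measure of angle ∠GAL = 30°.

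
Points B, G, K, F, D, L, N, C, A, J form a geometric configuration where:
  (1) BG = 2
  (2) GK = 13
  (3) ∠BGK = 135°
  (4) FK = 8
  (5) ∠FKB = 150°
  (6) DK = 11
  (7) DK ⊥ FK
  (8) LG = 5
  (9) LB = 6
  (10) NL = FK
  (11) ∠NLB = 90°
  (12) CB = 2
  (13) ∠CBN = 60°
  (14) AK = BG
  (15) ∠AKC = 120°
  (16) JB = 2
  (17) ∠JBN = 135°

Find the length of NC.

From the given relations: NL = FK = 8.
Step 1: By the law of cosines on triangle BLN: BN² = 6² + 8² − 2·6·8·cos(90°) = 100, so BN = 10.
Step 2: By the law of cosines on triangle NBC: NC² = 10² + 2² − 2·10·2·cos(60°) = 84, so NC = 2·√21.

Therefore, the length of NC = 2·√21.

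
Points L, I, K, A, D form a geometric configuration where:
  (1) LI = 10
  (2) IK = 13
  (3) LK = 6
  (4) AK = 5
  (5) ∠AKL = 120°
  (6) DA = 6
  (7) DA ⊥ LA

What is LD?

Step 1: By the law of cosines on triangle LKA: LA² = 6² + 5² − 2·6·5·cos(120°) = 91, so LA = √91.
Step 2: By the law of cosines on triangle LAD: LD² = √91² + 6² − 2·√91·6·cos(90°) = 127, so LD = √127.

Therefore, the length of LD = √127.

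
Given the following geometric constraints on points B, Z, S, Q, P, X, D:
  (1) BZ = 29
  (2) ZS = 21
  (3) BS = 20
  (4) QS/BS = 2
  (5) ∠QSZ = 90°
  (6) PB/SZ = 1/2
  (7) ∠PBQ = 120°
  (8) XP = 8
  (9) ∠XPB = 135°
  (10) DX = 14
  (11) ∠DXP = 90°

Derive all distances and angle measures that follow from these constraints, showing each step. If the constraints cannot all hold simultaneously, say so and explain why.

The constraints are consistent.

From the given relations:
  QS = 2·BS = 2·20 = 40
  PB = 1/2·SZ = 1/2·21 ≈ 10.5

Step 1: From BP = 10.5, PX = 8, and ∠BPX = 135°, by the law of cosines:
  BX² = BP² + PX² - 2·BP·PX·cos(135°) = 110.2 + 64 + 118.8 = 293
  BX ≈ 17.12

Step 2: From ZS = 21, SQ = 40, and ∠ZSQ = 90°, by the law of cosines:
  ZQ² = ZS² + SQ² - 2·ZS·SQ·cos(90°) = 441 + 1600 - 0 = 2041
  ZQ ≈ 45.18

Step 3: From PX = 8, XD = 14, and ∠PXD = 90°, by the law of cosines:
  PD² = PX² + XD² - 2·PX·XD·cos(90°) = 64 + 196 - 0 = 260
  PD = 2·√65

Step 4: From BS = 20, BZ = 29, SZ = 21, by the inverse law of cosines:
  cos(∠SBZ) = (BS² + BZ² - SZ²) / (2·BS·BZ)
  ∠SBZ = 46.4°

Step 5: From ZB = 29, ZS = 21, BS = 20, by the inverse law of cosines:
  cos(∠BZS) = (ZB² + ZS² - BS²) / (2·ZB·ZS)
  ∠BZS = 43.6°

Step 6: From SB = 20, SZ = 21, BZ = 29, by the inverse law of cosines:
  cos(∠BSZ) = (SB² + SZ² - BZ²) / (2·SB·SZ)
  ∠BSZ = 90°

Step 7: From BP = 10.5, BX = 17.12, PX = 8, by the inverse law of cosines:
  cos(∠PBX) = (BP² + BX² - PX²) / (2·BP·BX)
  ∠PBX = 19.3°

Step 8: From ZQ = 45.18, ZS = 21, QS = 40, by the inverse law of cosines:
  cos(∠QZS) = (ZQ² + ZS² - QS²) / (2·ZQ·ZS)
  ∠QZS = 62.3°

Step 9: From QS = 40, QZ = 45.18, SZ = 21, by the inverse law of cosines:
  cos(∠SQZ) = (QS² + QZ² - SZ²) / (2·QS·QZ)
  ∠SQZ = 27.7°

Step 10: From PD = 2·√65, PX = 8, DX = 14, by the inverse law of cosines:
  cos(∠DPX) = (PD² + PX² - DX²) / (2·PD·PX)
  ∠DPX = 60.26°

Step 11: From XB = 17.12, XP = 8, BP = 10.5, by the inverse law of cosines:
  cos(∠BXP) = (XB² + XP² - BP²) / (2·XB·XP)
  ∠BXP = 25.7°

Step 12: From DP = 2·√65, DX = 14, PX = 8, by the inverse law of cosines:
  cos(∠PDX) = (DP² + DX² - PX²) / (2·DP·DX)
  ∠PDX = 29.74°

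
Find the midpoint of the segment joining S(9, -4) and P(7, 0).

M = ((x₁ + x₂)/2, (y₁ + y₂)/2)
= ((9 + 7)/2, (-4 + 0)/2)
= (16/2, -4/2) = (8, -2)

(8, -2)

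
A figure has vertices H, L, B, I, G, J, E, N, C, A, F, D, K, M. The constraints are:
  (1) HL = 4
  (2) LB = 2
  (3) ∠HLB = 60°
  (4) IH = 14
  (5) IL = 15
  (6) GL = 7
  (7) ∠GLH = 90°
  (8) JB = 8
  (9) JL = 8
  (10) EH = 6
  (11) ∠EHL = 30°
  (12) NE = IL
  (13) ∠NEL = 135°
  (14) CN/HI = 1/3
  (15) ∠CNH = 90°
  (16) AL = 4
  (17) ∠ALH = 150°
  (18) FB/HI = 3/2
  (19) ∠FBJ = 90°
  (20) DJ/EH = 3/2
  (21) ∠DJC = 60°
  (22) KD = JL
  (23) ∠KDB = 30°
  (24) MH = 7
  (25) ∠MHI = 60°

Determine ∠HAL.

Step 1: By the law of cosines on triangle ALH: AH² = 4² + 4² − 2·4·4·cos(150°) = 59.71, so AH ≈ 7.73.
Step 2: By the inverse law of cosines on triangle HAL: cos(∠HAL) = (7.73² + 4² − 4²) / (2·7.73·4) = 59.71/61.82 = 0.9659, so ∠HAL = 15°.

Therefore, the measure of angle ∠HAL = 15°.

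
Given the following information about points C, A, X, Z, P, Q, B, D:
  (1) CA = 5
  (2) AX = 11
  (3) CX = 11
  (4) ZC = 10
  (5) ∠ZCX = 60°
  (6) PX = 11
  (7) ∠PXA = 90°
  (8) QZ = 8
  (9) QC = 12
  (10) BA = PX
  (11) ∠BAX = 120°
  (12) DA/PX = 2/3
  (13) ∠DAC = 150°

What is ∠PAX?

Step 1: By the law of cosines on triangle AXP: AP² = 11² + 11² − 2·11·11·cos(90°) = 242, so AP = 11·√2.
Step 2: By the inverse law of cosines on triangle PAX: cos(∠PAX) = ((11·√2)² + 11² − 11²) / (2·11·√2·11) = 242/342.24 = 0.7071, so ∠PAX = 45°.

Therefore, the measure of angle ∠PAX = 45°.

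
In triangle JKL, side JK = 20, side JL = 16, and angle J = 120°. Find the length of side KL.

Law of cosines: KL^2 = 20^2 + 16^2 - 2(20)(16)cos(120°) = 976, so KL = 4*sqrt(61).

4*sqrt(61)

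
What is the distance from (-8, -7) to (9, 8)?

The horizontal distance is |9 - -8| = 17 and the vertical distance is |8 - -7| = 15.
By the Pythagorean theorem, d = sqrt(17^2 + 15^2) = sqrt(514).

sqrt(514)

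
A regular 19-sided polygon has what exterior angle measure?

Each exterior angle of a regular n-gon is 360 / n.
For n = 19: 360 / 19 = 360/19 degrees.

360/19 degrees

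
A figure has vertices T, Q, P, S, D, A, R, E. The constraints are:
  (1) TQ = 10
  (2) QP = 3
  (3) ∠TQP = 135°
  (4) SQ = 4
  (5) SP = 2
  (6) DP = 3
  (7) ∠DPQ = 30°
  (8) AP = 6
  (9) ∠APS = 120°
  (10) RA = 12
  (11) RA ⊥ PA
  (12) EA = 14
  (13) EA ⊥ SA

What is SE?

Step 1: By the law of cosines on triangle SPA: SA² = 2² + 6² − 2·2·6·cos(120°) = 52, so SA = 2·√13.
Step 2: By the law of cosines on triangle SAE: SE² = (2·√13)² + 14² − 2·2·√13·14·cos(90°) = 248, so SE = 2·√62.

Therefore, the length of SE = 2·√62.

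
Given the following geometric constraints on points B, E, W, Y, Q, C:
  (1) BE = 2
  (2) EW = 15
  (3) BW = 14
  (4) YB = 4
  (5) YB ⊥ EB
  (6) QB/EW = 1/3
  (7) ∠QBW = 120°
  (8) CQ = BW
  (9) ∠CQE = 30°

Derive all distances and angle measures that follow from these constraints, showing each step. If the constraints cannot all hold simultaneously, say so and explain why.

The constraints are consistent.

From the given relations:
  QB = 1/3·EW = 1/3·15 = 5
  CQ = BW = 14

Step 1: From EB = 2, BY = 4, and ∠EBY = 90°, by the law of cosines:
  EY² = EB² + BY² - 2·EB·BY·cos(90°) = 4 + 16 - 0 = 20
  EY = 2·√5

Step 2: From WB = 14, BQ = 5, and ∠WBQ = 120°, by the law of cosines:
  WQ² = WB² + BQ² - 2·WB·BQ·cos(120°) = 196 + 25 + 70 = 291
  WQ ≈ 17.06

Step 3: From BE = 2, BW = 14, EW = 15, by the inverse law of cosines:
  cos(∠EBW) = (BE² + BW² - EW²) / (2·BE·BW)
  ∠EBW = 116.51°

Step 4: From EB = 2, EW = 15, BW = 14, by the inverse law of cosines:
  cos(∠BEW) = (EB² + EW² - BW²) / (2·EB·EW)
  ∠BEW = 56.63°

Step 5: From WB = 14, WE = 15, BE = 2, by the inverse law of cosines:
  cos(∠BWE) = (WB² + WE² - BE²) / (2·WB·WE)
  ∠BWE = 6.85°

Step 6: From EB = 2, EY = 2·√5, BY = 4, by the inverse law of cosines:
  cos(∠BEY) = (EB² + EY² - BY²) / (2·EB·EY)
  ∠BEY = 63.43°

Step 7: From WB = 14, WQ = 17.06, BQ = 5, by the inverse law of cosines:
  cos(∠BWQ) = (WB² + WQ² - BQ²) / (2·WB·WQ)
  ∠BWQ = 14.7°

Step 8: From YB = 4, YE = 2·√5, BE = 2, by the inverse law of cosines:
  cos(∠BYE) = (YB² + YE² - BE²) / (2·YB·YE)
  ∠BYE = 26.57°

Step 9: From QB = 5, QW = 17.06, BW = 14, by the inverse law of cosines:
  cos(∠BQW) = (QB² + QW² - BW²) / (2·QB·QW)
  ∠BQW = 45.3°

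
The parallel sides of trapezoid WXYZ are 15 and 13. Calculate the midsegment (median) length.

midsegment = (15 + 13) / 2 = 28 / 2 = 14

14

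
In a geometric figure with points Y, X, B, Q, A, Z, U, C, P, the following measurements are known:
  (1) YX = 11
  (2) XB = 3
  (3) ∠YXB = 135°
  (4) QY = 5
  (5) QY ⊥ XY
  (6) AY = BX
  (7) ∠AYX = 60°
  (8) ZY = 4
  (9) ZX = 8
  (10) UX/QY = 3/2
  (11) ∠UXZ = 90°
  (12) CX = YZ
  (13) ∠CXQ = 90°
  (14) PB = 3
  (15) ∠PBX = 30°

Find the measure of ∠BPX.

Step 1: By the law of cosines on triangle PBX: PX² = 3² + 3² − 2·3·3·cos(30°) = 2.41, so PX ≈ 1.55.
Step 2: By the inverse law of cosines on triangle BPX: cos(∠BPX) = (3² + 1.55² − 3²) / (2·3·1.55) = 2.41/9.32 = 0.2588, so ∠BPX = 75°.

Therefore, the measure of angle ∠BPX = 75°.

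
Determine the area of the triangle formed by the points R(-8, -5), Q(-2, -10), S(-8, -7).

The Shoelace formula computes the area from vertex coordinates by summing cross products.
For vertices (-8,-5), (-2,-10), (-8,-7):
Signed sum = -8*-10 - -2*-5 + -2*-7 - -8*-10 + -8*-5 - -8*-7
= 70 + -66 + -16 = -12
Area = (1/2)|-12| = 6.

6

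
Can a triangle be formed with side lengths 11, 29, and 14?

Check the triangle inequality: 11 + 14 = 25 ≤ 29.
Since the sum of two sides does not exceed the third, no triangle can be formed.

No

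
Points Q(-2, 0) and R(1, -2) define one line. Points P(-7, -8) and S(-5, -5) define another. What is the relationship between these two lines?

Slope of line 1: m1 = (-2 - 0)/(1 - -2) = -2/3 = -2/3
Slope of line 2: m2 = (-5 - -8)/(-5 - -7) = 3/2 = 3/2
Two lines are perpendicular when the product of their slopes is -1 (negative reciprocals).
m1 * m2 = (-2/3) * (3/2) = -1, confirming perpendicularity.

Perpendicular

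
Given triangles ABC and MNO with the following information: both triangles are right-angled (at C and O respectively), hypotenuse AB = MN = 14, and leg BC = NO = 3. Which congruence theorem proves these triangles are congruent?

The given information matches HL: The hypotenuse and one leg of two right triangles are equal (Hypotenuse-Leg).

HL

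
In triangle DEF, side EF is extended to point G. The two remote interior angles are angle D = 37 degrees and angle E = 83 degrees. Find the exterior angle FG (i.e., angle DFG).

Exterior angle = 37 + 83 = 120 degrees (exterior angle theorem).

120 degrees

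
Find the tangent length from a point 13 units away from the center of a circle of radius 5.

Let T be the point of tangency. Then OT ⊥ AT (radius ⊥ tangent).
In right triangle OTA: OA² = OT² + AT²
13² = 5² + AT²
AT² = 144, AT = 12

12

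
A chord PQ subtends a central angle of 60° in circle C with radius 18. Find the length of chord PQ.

Chord = 2(18) sin(30°) = 18

18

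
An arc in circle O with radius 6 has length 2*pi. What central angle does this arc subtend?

The full circumference is 2πr = 12*pi.
The arc is 2*pi / 12*pi = 1/6 of the full circle.
So the central angle = 1/6 × 360° = 60°.

60°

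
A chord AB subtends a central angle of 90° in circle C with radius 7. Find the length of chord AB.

Drop a perpendicular from the center to the chord, bisecting both the chord and the central angle.
Each half-chord = r sin(θ/2) = 7 sin(45°).
The full chord = 2 × 7 × sin(45°) = 7*sqrt(2).

7*sqrt(2)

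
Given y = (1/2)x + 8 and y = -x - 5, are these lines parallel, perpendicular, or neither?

Slope of line 1: m1 = 1/2
Slope of line 2: m2 = -1
m1 != m2 and m1*m2 = -1/2 != -1. Neither.

Neither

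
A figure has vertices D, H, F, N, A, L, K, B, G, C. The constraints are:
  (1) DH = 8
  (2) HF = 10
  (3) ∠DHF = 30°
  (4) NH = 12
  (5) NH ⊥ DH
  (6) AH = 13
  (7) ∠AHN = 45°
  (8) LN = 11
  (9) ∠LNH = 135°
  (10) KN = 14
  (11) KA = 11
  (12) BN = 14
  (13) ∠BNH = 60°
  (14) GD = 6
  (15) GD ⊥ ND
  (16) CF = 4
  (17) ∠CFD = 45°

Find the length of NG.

Step 1: By the law of cosines on triangle DHN: DN² = 8² + 12² − 2·8·12·cos(90°) = 208, so DN = 4·√13.
Step 2: By the law of cosines on triangle NDG: NG² = (4·√13)² + 6² − 2·4·√13·6·cos(90°) = 244, so NG = 2·√61.

Therefore, the length of NG = 2·√61.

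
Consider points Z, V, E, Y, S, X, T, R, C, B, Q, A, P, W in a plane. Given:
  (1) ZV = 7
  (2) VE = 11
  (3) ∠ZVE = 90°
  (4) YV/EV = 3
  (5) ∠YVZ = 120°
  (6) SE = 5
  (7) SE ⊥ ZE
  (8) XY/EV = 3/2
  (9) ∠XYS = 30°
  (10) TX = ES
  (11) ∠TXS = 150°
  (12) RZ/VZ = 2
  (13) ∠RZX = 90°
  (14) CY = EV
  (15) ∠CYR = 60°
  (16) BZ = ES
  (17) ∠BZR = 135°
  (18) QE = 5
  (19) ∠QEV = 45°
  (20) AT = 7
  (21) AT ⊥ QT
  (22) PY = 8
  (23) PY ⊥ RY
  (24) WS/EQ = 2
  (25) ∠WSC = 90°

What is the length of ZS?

Step 1: By the law of cosines on triangle ZVE: ZE² = 7² + 11² − 2·7·11·cos(90°) = 170, so ZE = √170.
Step 2: By the law of cosines on triangle ZES: ZS² = √170² + 5² − 2·√170·5·cos(90°) = 195, so ZS = √195.

Therefore, the length of ZS = √195.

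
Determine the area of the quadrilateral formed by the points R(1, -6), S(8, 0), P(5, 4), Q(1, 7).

Using the Shoelace formula for a quadrilateral (vertices in order):
Area = (1/2)|sum of (x_i * y_(i+1) - x_(i+1) * y_i)|
Terms: (1*0 - 8*-6) = 48, (8*4 - 5*0) = 32, (5*7 - 1*4) = 31, (1*-6 - 1*7) = -13
Sum = 98
Area = (1/2)(98) = 49

49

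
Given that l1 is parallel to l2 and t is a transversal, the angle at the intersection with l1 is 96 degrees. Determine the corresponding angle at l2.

Corresponding angles formed by parallel lines and a transversal are equal.
The given angle is 96 degrees.
The corresponding angle = 96 degrees.

96 degrees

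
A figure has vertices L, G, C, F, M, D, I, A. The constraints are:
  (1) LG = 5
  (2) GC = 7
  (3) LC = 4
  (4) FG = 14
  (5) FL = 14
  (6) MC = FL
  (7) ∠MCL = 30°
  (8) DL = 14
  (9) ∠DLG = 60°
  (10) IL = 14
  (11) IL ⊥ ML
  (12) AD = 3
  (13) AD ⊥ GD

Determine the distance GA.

Step 1: By the law of cosines on triangle GLD: GD² = 5² + 14² − 2·5·14·cos(60°) = 151, so GD = √151.
Step 2: By the law of cosines on triangle GDA: GA² = √151² + 3² − 2·√151·3·cos(90°) = 160, so GA = 4·√10.

Therefore, the length of GA = 4·√10.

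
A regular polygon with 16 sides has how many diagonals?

Each of the 16 vertices connects to 13 non-adjacent vertices via diagonals.
Total connections = 16 × 13 = 208, but each diagonal is counted twice.
Number of diagonals = 208 / 2 = 104.

104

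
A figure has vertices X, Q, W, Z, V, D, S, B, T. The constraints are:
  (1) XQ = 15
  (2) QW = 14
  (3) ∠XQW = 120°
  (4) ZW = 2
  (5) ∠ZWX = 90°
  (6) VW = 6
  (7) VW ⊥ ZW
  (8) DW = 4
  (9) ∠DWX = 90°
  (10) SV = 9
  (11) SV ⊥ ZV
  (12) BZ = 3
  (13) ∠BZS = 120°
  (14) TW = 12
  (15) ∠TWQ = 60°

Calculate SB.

Step 1: By the law of cosines on triangle ZWV: ZV² = 2² + 6² − 2·2·6·cos(90°) = 40, so ZV = 2·√10.
Step 2: By the law of cosines on triangle ZVS: ZS² = (2·√10)² + 9² − 2·2·√10·9·cos(90°) = 121, so ZS = 11.
Step 3: By the law of cosines on triangle SZB: SB² = 11² + 3² − 2·11·3·cos(120°) = 163, so SB = √163.

Therefore, the length of SB = √163.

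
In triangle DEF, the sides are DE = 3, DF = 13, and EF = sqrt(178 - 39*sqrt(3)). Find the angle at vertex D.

cos(D) = (3² + 13² - (sqrt(178 - 39*sqrt(3)))²) / (2 × 3 × 13) = sqrt(3)/2, so D = arccos(sqrt(3)/2) = 30°.

30°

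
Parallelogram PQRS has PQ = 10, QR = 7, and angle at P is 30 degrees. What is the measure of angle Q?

In a parallelogram, consecutive angles are supplementary (sum to 180°).
angle Q = 180 - angle P
angle Q = 180 - 30
angle Q = 150 degrees

150 degrees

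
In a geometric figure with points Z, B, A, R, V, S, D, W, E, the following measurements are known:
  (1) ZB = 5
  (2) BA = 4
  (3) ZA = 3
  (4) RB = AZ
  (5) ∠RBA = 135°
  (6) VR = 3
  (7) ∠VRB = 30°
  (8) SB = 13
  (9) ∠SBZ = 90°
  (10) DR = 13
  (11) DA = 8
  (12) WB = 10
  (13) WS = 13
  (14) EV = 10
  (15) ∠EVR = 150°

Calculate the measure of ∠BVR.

From the given relations: RB = AZ = 3.
Step 1: By the law of cosines on triangle VRB: VB² = 3² + 3² − 2·3·3·cos(30°) = 2.41, so VB ≈ 1.55.
Step 2: By the inverse law of cosines on triangle BVR: cos(∠BVR) = (1.55² + 3² − 3²) / (2·1.55·3) = 2.41/9.32 = 0.2588, so ∠BVR = 75°.

Therefore, the measure of angle ∠BVR = 75°.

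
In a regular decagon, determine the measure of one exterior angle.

Each exterior angle of a regular n-gon is 360 / n.
For n = 10: 360 / 10 = 36 degrees.

36 degrees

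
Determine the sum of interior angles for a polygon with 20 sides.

The sum of interior angles of an n-sided polygon is (n - 2) * 180.
For n = 20: (20 - 2) * 180 = 18 * 180 = 3240 degrees.

3240 degrees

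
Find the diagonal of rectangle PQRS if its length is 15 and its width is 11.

A rectangle's diagonal splits it into two right triangles, with the diagonal as the hypotenuse.
By the Pythagorean theorem, d^2 = 15^2 + 11^2 = 346.
Therefore d = sqrt(346).

sqrt(346)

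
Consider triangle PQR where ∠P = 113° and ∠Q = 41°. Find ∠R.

By the triangle angle sum property, the three interior angles of any triangle add up to 180°.
We know angle P = 113° and angle Q = 41°, so their sum is 154°.
Therefore angle R = 180° - 154° = 26°.

26 degrees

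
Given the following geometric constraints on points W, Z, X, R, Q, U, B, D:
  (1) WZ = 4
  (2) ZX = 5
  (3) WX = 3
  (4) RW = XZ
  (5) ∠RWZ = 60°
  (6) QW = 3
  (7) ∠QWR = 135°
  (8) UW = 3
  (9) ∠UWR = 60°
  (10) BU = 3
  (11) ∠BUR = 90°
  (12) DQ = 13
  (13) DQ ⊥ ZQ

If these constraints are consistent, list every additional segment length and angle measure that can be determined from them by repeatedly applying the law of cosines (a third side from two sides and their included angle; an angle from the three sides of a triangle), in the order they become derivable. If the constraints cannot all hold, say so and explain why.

The constraints are consistent. Derivable facts, in order:
After 1 step:
- RQ ≈ 7.43
- RU = √19
- ZR = √21
- ∠WXZ = 53.13°
- ∠WZX = 36.87°
- ∠XWZ = 90°
After 2 steps:
- RB = 2·√7
- ∠QRW = 16.59°
- ∠RQW = 28.41°
- ∠RUW = 83.41°
- ∠RZW = 70.89°
- ∠URW = 36.59°
- ∠WRZ = 49.11°
After 3 steps:
- ∠BRU = 34.54°
- ∠RBU = 55.46°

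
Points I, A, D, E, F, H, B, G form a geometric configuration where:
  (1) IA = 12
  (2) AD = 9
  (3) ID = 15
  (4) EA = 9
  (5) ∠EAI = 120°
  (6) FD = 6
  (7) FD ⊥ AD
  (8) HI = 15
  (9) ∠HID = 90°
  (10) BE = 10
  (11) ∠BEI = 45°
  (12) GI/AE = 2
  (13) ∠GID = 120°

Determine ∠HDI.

Step 1: By the law of cosines on triangle DIH: DH² = 15² + 15² − 2·15·15·cos(90°) = 450, so DH = 15·√2.
Step 2: By the inverse law of cosines on triangle HDI: cos(∠HDI) = ((15·√2)² + 15² − 15²) / (2·15·√2·15) = 450/636.4 = 0.7071, so ∠HDI = 45°.

Therefore, the measure of angle ∠HDI = 45°.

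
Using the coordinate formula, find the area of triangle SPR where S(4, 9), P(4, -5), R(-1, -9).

The Shoelace formula computes the area from vertex coordinates by summing cross products.
For vertices (4,9), (4,-5), (-1,-9):
Signed sum = 4*-5 - 4*9 + 4*-9 - -1*-5 + -1*9 - 4*-9
= -56 + -41 + 27 = -70
Area = (1/2)|-70| = 35.

35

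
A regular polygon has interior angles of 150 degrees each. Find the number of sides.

The exterior angle is the supplement of the interior angle: 180 - 150 = 30 degrees.
Since the exterior angles of any convex polygon sum to 360 degrees, the number of sides is 360 / 30 = 12.

12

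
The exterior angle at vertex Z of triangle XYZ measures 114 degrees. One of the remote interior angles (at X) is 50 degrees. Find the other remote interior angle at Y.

The exterior angle theorem states that an exterior angle equals the sum of the two non-adjacent interior angles.
So 114 = 50 + angle Y, which gives angle Y = 114 - 50 = 64 degrees.

64 degrees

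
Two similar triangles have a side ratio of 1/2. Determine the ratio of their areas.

The ratio of areas of similar triangles equals the square of the side ratio.
Side ratio = 1:2
Area ratio = (1/2)^2 = 1/4 = 1:4

1:4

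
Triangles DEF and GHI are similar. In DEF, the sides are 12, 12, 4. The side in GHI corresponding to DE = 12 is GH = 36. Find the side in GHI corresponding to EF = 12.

Since the triangles are similar, the ratio of corresponding sides is constant.
Scale factor k = GH / DE = 36 / 12 = 3
HI = k * EF = 3 * 12 = 36

36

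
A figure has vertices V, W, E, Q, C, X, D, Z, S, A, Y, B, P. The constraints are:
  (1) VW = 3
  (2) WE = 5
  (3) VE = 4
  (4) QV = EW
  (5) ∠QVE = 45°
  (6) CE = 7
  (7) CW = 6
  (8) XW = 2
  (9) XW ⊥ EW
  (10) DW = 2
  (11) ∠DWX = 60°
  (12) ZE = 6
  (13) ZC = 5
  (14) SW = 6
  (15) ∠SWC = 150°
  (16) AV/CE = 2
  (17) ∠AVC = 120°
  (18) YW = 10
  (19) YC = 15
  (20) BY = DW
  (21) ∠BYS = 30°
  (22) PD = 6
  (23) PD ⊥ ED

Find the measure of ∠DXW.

Step 1: By the law of cosines on triangle XWD: XD² = 2² + 2² − 2·2·2·cos(60°) = 4, so XD = 2.
Step 2: By the inverse law of cosines on triangle DXW: cos(∠DXW) = (2² + 2² − 2²) / (2·2·2) = 4/8 = 0.5, so ∠DXW = 60°.

Therefore, the measure of angle ∠DXW = 60°.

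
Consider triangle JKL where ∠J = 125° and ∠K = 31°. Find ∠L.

angle L = 180 - 125 - 31 = 24 degrees.

24 degrees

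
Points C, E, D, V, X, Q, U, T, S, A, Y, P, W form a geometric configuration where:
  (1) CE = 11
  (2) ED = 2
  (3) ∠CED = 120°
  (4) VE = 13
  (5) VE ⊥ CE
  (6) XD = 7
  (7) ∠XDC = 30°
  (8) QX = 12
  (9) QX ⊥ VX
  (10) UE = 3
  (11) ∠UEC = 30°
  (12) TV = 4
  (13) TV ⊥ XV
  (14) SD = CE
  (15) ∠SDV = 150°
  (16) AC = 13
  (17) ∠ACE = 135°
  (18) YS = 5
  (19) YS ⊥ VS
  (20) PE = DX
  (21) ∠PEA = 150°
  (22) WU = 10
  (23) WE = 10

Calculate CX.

Step 1: By the law of cosines on triangle CED: CD² = 11² + 2² − 2·11·2·cos(120°) = 147, so CD = 7·√3.
Step 2: By the law of cosines on triangle CDX: CX² = (7·√3)² + 7² − 2·7·√3·7·cos(30°) = 49, so CX = 7.

Therefore, the length of CX = 7.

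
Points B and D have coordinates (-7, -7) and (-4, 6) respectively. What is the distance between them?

The horizontal distance is |-4 - -7| = 3 and the vertical distance is |6 - -7| = 13.
By the Pythagorean theorem, d = sqrt(3^2 + 13^2) = sqrt(178).

sqrt(178)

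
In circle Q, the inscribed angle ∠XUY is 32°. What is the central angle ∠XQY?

Central angle = 2 × 32° = 64° (inscribed angle theorem).

64°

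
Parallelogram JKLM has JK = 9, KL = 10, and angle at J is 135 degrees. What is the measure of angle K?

In a parallelogram, consecutive angles are supplementary (sum to 180°).
angle K = 180 - angle J
angle K = 180 - 135
angle K = 45 degrees

45 degrees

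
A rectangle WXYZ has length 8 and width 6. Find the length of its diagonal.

d = sqrt(8^2 + 6^2) = sqrt(100) = 10

10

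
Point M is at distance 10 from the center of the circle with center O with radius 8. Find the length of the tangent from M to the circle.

The tangent, radius, and line from the external point to the center form a right triangle.
The right angle is where the tangent meets the radius.
By the Pythagorean theorem: tangent² + 8² = 10²
tangent² = 100 - 64 = 36
tangent = 6

6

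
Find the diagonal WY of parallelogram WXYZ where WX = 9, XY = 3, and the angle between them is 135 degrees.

Using the law of cosines:
d^2 = 9^2 + 3^2 - 2(9)(3)cos(135 degrees)
d^2 = 81 + 9 - 54*-sqrt(2)/2
d^2 = 27*sqrt(2) + 90
d = 3*sqrt(3*sqrt(2) + 10)

3*sqrt(3*sqrt(2) + 10)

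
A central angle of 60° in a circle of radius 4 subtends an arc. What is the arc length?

The full circumference is 2πr = 2π(4) = 8*pi.
The arc spans 60° out of 360°, which is a fraction of 1/6.
Arc length = 8*pi × 1/6 = 4*pi/3.

4*pi/3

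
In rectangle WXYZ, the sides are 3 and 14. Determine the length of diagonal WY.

A rectangle's diagonal splits it into two right triangles, with the diagonal as the hypotenuse.
By the Pythagorean theorem, d^2 = 3^2 + 14^2 = 205.
Therefore d = sqrt(205).

sqrt(205)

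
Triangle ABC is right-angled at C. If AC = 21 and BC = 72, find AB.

AB = sqrt(21^2 + 72^2) = sqrt(5625) = 75

75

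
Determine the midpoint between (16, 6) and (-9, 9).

M = ((x₁ + x₂)/2, (y₁ + y₂)/2)
= ((16 + -9)/2, (6 + 9)/2)
= (7/2, 15/2) = (7/2, 15/2)

(7/2, 15/2)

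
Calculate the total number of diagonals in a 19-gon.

Each of the 19 vertices connects to 16 non-adjacent vertices via diagonals.
Total connections = 19 × 16 = 304, but each diagonal is counted twice.
Number of diagonals = 304 / 2 = 152.

152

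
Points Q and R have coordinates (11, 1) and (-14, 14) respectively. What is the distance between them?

d = sqrt((-25)^2 + (13)^2) = sqrt(794)

sqrt(794)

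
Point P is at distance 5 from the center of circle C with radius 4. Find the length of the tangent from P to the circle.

The tangent, radius, and line from the external point to the center form a right triangle.
The right angle is where the tangent meets the radius.
By the Pythagorean theorem: tangent² + 4² = 5²
tangent² = 25 - 16 = 9
tangent = 3

3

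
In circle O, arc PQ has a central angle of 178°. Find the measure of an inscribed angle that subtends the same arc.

By the inscribed angle theorem, the inscribed angle is half the central angle.
Inscribed angle = 178° / 2 = 89°

89°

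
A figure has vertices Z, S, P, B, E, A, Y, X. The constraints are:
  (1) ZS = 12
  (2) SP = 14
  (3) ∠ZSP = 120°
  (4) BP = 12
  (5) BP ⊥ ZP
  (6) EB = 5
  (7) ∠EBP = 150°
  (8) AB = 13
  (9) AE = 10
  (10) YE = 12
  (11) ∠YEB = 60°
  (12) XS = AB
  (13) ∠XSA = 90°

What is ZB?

Step 1: By the law of cosines on triangle ZSP: ZP² = 12² + 14² − 2·12·14·cos(120°) = 508, so ZP = 2·√127.
Step 2: By the law of cosines on triangle ZPB: ZB² = (2·√127)² + 12² − 2·2·√127·12·cos(90°) = 652, so ZB = 2·√163.

Therefore, the length of ZB = 2·√163.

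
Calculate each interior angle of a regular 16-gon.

Each interior angle of a regular n-gon is (n - 2) * 180 / n.
For n = 16: (16 - 2) * 180 / 16 = 2520/16 = 315/2 degrees.

315/2 degrees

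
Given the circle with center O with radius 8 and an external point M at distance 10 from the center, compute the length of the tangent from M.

Let T be the point of tangency. Then OT ⊥ MT (radius ⊥ tangent).
In right triangle OTM: OM² = OT² + MT²
10² = 8² + MT²
MT² = 36, MT = 6

6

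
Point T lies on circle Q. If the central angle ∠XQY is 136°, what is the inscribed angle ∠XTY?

By the inscribed angle theorem, the inscribed angle is half the central angle.
Inscribed angle = 136° / 2 = 68°

68°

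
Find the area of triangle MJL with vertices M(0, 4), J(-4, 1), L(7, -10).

Shoelace: Area = (1/2)|0(1--10) + -4(-10-4) + 7(4-1)| = (1/2)(77) = 77/2

77/2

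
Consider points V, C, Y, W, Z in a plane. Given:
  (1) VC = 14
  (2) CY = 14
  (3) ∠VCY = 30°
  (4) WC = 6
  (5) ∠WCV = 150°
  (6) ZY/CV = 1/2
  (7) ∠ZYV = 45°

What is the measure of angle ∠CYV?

Step 1: By the law of cosines on triangle YCV: YV² = 14² + 14² − 2·14·14·cos(30°) = 52.52, so YV ≈ 7.25.
Step 2: By the inverse law of cosines on triangle CYV: cos(∠CYV) = (14² + 7.25² − 14²) / (2·14·7.25) = 52.52/202.91 = 0.2588, so ∠CYV = 75°.

Therefore, the measure of angle ∠CYV = 75°.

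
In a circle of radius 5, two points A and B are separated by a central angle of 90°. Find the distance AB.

Chord = 2(5) sin(45°) = 5*sqrt(2)

5*sqrt(2)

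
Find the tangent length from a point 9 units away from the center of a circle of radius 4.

tangent = √(d² - r²) = √(9² - 4²) = √(81 - 16) = √65 = sqrt(65)

sqrt(65)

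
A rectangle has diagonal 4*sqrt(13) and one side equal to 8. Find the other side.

The diagonal of a rectangle forms a right triangle with the two sides.
Rearranging the Pythagorean theorem: missing side = sqrt(d^2 - known^2).
= sqrt(208 - 64) = sqrt(144) = 12.

12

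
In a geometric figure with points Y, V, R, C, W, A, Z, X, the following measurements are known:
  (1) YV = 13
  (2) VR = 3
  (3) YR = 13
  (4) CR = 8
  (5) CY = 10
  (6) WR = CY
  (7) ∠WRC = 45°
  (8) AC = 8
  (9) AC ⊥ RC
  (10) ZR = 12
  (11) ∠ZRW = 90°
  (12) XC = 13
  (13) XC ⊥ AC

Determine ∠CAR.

Step 1: By the law of cosines on triangle ACR: AR² = 8² + 8² − 2·8·8·cos(90°) = 128, so AR = 8·√2.
Step 2: By the inverse law of cosines on triangle CAR: cos(∠CAR) = (8² + (8·√2)² − 8²) / (2·8·8·√2) = 128/181.02 = 0.7071, so ∠CAR = 45°.

Therefore, the measure of angle ∠CAR = 45°.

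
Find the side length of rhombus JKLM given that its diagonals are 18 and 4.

The diagonals of a rhombus bisect each other at right angles.
Half-diagonals: 18/2 = 9 and 4/2 = 2
side = sqrt(9^2 + 2^2)
side = sqrt(81 + 4)
side = sqrt(85)

sqrt(85)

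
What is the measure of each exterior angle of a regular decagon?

Each exterior angle of a regular n-gon is 360 / n.
For n = 10: 360 / 10 = 36 degrees.

36 degrees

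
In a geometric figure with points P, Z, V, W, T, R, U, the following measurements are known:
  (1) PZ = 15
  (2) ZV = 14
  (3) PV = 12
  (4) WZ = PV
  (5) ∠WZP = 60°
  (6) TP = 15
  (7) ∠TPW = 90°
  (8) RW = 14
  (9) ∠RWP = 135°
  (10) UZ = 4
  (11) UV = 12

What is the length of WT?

From the given relations: WZ = PV = 12.
Step 1: By the law of cosines on triangle PZW: PW² = 15² + 12² − 2·15·12·cos(60°) = 189, so PW = 3·√21.
Step 2: By the law of cosines on triangle WPT: WT² = (3·√21)² + 15² − 2·3·√21·15·cos(90°) = 414, so WT = 3·√46.

Therefore, the length of WT = 3·√46.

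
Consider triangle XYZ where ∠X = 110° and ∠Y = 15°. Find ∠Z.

angle Z = 180 - 110 - 15 = 55 degrees.

55 degrees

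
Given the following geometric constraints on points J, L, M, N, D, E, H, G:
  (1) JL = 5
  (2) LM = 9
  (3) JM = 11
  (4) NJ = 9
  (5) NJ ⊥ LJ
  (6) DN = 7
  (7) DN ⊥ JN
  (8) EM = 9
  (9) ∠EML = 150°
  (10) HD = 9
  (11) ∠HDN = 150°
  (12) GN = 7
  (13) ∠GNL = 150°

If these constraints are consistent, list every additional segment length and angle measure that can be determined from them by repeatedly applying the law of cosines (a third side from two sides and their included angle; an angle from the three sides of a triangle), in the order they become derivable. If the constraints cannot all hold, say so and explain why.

The constraints are consistent. Derivable facts, in order:
After 1 step:
- JD = √130
- LE ≈ 17.39
- LN = √106
- NH ≈ 15.46
- ∠JLM = 99.59°
- ∠JML = 26.63°
- ∠LJM = 53.78°
After 2 steps:
- LG ≈ 16.73
- ∠DHN = 13.08°
- ∠DJN = 37.87°
- ∠DNH = 16.92°
- ∠ELM = 15°
- ∠JDN = 52.13°
- ∠JLN = 60.95°
- ∠JNL = 29.05°
- ∠LEM = 15°
After 3 steps:
- ∠GLN = 12.08°
- ∠LGN = 17.92°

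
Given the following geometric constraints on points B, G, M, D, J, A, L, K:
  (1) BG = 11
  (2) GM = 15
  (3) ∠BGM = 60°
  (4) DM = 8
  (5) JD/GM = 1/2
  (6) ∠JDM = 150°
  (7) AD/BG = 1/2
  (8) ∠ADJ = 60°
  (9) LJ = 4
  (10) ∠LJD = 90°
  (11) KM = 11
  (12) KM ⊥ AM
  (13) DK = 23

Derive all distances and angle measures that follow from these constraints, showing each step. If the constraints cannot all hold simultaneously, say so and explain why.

These constraints are not satisfiable: by the triangle inequality in triangle MDK, (4) DM = 8 and (11) KM = 11 force DK ≤ 8 + 11 = 19, but (13) says DK = 23. No planar figure meets all of them, so nothing further can be derived.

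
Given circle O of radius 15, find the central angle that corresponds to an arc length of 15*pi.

θ = 360 × 15*pi / (2π × 15) = 180° (rearranging arc length formula).

180°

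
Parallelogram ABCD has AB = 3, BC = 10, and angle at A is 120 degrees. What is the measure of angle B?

Consecutive angles are supplementary: angle B = 180 - 120 = 60 degrees.

60 degrees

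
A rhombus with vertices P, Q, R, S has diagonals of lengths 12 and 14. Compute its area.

Area = (12 * 14) / 2 = 168 / 2 = 84

84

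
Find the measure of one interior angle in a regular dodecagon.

Each interior angle of a regular n-gon is (n - 2) * 180 / n.
For n = 12: (12 - 2) * 180 / 12 = 1800/12 = 150 degrees.

150 degrees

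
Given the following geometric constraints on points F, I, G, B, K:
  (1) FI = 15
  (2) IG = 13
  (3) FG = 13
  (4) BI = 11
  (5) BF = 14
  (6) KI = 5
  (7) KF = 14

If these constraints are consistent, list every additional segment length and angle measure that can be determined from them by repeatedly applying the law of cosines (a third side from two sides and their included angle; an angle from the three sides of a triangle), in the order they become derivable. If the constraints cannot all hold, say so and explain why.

The constraints are consistent. Derivable facts, in order:
After 1 step:
- ∠BFI = 44.42°
- ∠BIF = 62.96°
- ∠FBI = 72.62°
- ∠FGI = 70.47°
- ∠FIG = 54.77°
- ∠FIK = 68.9°
- ∠FKI = 91.64°
- ∠GFI = 54.77°
- ∠IFK = 19.46°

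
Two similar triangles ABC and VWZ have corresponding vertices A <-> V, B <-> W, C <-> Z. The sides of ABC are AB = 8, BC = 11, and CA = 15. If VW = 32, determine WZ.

k = 32/8 = 4. WZ = 4 * 11 = 44.

44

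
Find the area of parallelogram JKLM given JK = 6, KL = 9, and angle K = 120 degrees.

Area = a * b * sin(theta)
Area = 6 * 9 * sin(120 degrees)
Area = 54 * sqrt(3)/2
Area = 27*sqrt(3)

27*sqrt(3)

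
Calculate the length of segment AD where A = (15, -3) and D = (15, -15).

d = sqrt((0)^2 + (-12)^2) = sqrt(144) = 12

12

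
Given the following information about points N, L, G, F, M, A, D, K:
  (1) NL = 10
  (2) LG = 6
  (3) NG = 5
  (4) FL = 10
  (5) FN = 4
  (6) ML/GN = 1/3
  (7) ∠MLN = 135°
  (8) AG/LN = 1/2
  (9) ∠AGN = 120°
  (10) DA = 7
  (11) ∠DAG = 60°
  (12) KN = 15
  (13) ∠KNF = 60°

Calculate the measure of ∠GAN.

From the given relations: AG = 1/2·LN = 1/2·10 = 5.
Step 1: By the law of cosines on triangle AGN: AN² = 5² + 5² − 2·5·5·cos(120°) = 75, so AN = 5·√3.
Step 2: By the inverse law of cosines on triangle GAN: cos(∠GAN) = (5² + (5·√3)² − 5²) / (2·5·5·√3) = 75/86.6 = 0.866, so ∠GAN = 30°.

Therefore, the measure of angle ∠GAN = 30°.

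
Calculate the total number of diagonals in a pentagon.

Total line segments between 5 vertices = C(5,2) = 10.
Subtract the 5 sides: 10 - 5 = 5 diagonals.

5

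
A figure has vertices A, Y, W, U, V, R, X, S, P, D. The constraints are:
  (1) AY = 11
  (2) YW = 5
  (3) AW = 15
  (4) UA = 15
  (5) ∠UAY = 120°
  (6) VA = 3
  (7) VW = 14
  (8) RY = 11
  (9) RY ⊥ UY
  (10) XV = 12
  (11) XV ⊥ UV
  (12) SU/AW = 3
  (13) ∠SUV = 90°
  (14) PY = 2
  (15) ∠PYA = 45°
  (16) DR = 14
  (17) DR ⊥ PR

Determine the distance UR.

Step 1: By the law of cosines on triangle UAY: UY² = 15² + 11² − 2·15·11·cos(120°) = 511, so UY ≈ 22.61.
Step 2: By the law of cosines on triangle UYR: UR² = 22.61² + 11² − 2·22.61·11·cos(90°) = 632, so UR = 2·√158.

Therefore, the length of UR = 2·√158.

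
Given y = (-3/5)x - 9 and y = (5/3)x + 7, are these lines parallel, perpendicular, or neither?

Slope of line 1: m1 = -3/5
Slope of line 2: m2 = 5/3
Two lines are perpendicular when the product of their slopes is -1 (negative reciprocals).
m1 * m2 = (-3/5) * (5/3) = -1, confirming perpendicularity.

Perpendicular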